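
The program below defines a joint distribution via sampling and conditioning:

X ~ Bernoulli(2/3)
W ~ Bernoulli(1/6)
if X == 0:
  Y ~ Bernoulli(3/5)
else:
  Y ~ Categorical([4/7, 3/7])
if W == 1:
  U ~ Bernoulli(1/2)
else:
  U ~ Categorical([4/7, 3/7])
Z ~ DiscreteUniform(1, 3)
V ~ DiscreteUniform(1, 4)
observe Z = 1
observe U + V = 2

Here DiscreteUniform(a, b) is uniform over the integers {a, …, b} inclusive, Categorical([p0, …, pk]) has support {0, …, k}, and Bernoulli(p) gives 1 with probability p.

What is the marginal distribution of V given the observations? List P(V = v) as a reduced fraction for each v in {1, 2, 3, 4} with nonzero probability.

Enumerate traces; 16 have nonzero weight after conditioning:
  (X=0, W=0, Y=0, U=0, Z=1, V=2) weight 1/189
  (X=0, W=0, Y=0, U=1, Z=1, V=1) weight 1/252
  (X=0, W=0, Y=1, U=0, Z=1, V=2) weight 1/126
  (X=0, W=0, Y=1, U=1, Z=1, V=1) weight 1/168
  (X=0, W=1, Y=0, U=0, Z=1, V=2) weight 1/1080
  (X=0, W=1, Y=0, U=1, Z=1, V=1) weight 1/1080
  (X=0, W=1, Y=1, U=0, Z=1, V=2) weight 1/720
  (X=0, W=1, Y=1, U=1, Z=1, V=1) weight 1/720
  … 8 more
Group by V:
  weight(V=1) = 37/1008
  weight(V=2) = 47/1008
Total weight = 37/1008 + 47/1008 = 1/12
P(V=1 | obs) = 37/1008 / 1/12 = 37/84
P(V=2 | obs) = 47/1008 / 1/12 = 47/84

P(V=1) = 37/84, P(V=2) = 47/84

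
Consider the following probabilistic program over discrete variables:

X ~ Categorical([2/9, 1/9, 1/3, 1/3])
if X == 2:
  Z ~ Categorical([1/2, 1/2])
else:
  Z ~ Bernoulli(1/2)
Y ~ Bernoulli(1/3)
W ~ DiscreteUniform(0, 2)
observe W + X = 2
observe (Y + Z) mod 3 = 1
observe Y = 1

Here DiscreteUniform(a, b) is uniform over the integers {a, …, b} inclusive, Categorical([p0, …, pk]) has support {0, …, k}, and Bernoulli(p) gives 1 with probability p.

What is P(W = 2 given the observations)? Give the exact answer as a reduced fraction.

P(W = 2 | obs) = 1/3

Enumerate traces; 3 have nonzero weight after conditioning:
  (X=0, Z=0, Y=1, W=2) weight 1/81
  (X=1, Z=0, Y=1, W=1) weight 1/162
  (X=2, Z=0, Y=1, W=0) weight 1/54
Group by W:
  weight(W=0) = 1/54
  weight(W=1) = 1/162
  weight(W=2) = 1/81
Total weight = 1/54 + 1/162 + 1/81 = 1/27
P(W=0 | obs) = 1/54 / 1/27 = 1/2
P(W=1 | obs) = 1/162 / 1/27 = 1/6
P(W=2 | obs) = 1/81 / 1/27 = 1/3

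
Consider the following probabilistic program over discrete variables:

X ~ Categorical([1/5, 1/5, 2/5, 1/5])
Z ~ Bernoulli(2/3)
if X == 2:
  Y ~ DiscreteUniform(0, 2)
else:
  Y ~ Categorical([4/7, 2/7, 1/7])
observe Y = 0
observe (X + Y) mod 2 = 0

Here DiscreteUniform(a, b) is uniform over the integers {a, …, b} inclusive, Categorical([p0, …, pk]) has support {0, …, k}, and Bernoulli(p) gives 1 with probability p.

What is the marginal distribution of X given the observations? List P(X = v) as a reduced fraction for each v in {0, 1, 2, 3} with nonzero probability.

P(X=0) = 6/13, P(X=2) = 7/13

Enumerate traces; 4 have nonzero weight after conditioning:
  (X=0, Z=0, Y=0) weight 4/105
  (X=0, Z=1, Y=0) weight 8/105
  (X=2, Z=0, Y=0) weight 2/45
  (X=2, Z=1, Y=0) weight 4/45
Group by X:
  weight(X=0) = 4/35
  weight(X=2) = 2/15
Total weight = 4/35 + 2/15 = 26/105
P(X=0 | obs) = 4/35 / 26/105 = 6/13
P(X=2 | obs) = 2/15 / 26/105 = 7/13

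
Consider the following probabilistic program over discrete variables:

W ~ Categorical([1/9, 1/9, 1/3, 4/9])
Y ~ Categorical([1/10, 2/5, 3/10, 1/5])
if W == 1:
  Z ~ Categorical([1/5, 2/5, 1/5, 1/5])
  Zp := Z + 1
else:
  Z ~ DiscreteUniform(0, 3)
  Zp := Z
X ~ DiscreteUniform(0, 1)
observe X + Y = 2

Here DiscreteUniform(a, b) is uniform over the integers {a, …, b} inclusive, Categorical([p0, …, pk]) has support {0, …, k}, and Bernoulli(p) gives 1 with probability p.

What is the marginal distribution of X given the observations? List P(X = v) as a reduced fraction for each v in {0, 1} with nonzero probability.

P(X=0) = 3/7, P(X=1) = 4/7

Enumerate traces; 32 have nonzero weight after conditioning:
  (W=0, Y=1, Z=0, X=1) weight 1/180
  (W=0, Y=1, Z=1, X=1) weight 1/180
  (W=0, Y=1, Z=2, X=1) weight 1/180
  (W=0, Y=1, Z=3, X=1) weight 1/180
  (W=0, Y=2, Z=0, X=0) weight 1/240
  (W=0, Y=2, Z=1, X=0) weight 1/240
  (W=0, Y=2, Z=2, X=0) weight 1/240
  (W=0, Y=2, Z=3, X=0) weight 1/240
  … 24 more
Group by X:
  weight(X=0) = 3/20
  weight(X=1) = 1/5
Total weight = 3/20 + 1/5 = 7/20
P(X=0 | obs) = 3/20 / 7/20 = 3/7
P(X=1 | obs) = 1/5 / 7/20 = 4/7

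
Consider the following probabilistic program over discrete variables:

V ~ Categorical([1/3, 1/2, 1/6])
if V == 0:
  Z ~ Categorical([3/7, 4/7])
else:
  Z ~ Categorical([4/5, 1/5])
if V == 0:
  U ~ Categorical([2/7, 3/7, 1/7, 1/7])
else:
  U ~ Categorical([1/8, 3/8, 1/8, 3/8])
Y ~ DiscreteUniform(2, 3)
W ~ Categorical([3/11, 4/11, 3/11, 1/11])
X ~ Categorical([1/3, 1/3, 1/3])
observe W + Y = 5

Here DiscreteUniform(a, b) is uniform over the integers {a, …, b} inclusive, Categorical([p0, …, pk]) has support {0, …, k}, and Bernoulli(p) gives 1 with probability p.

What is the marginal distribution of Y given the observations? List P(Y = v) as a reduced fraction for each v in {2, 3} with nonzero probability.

Enumerate traces; 144 have nonzero weight after conditioning:
  (V=0, Z=0, U=0, Y=2, W=3, X=0) weight 1/1617
  (V=0, Z=0, U=0, Y=2, W=3, X=1) weight 1/1617
  (V=0, Z=0, U=0, Y=2, W=3, X=2) weight 1/1617
  (V=0, Z=0, U=0, Y=3, W=2, X=0) weight 1/539
  (V=0, Z=0, U=0, Y=3, W=2, X=1) weight 1/539
  (V=0, Z=0, U=0, Y=3, W=2, X=2) weight 1/539
  (V=0, Z=0, U=1, Y=2, W=3, X=0) weight 1/1078
  (V=0, Z=0, U=1, Y=2, W=3, X=1) weight 1/1078
  … 136 more
Group by Y:
  weight(Y=2) = 1/22
  weight(Y=3) = 3/22
Total weight = 1/22 + 3/22 = 2/11
P(Y=2 | obs) = 1/22 / 2/11 = 1/4
P(Y=3 | obs) = 3/22 / 2/11 = 3/4

P(Y=2) = 1/4, P(Y=3) = 3/4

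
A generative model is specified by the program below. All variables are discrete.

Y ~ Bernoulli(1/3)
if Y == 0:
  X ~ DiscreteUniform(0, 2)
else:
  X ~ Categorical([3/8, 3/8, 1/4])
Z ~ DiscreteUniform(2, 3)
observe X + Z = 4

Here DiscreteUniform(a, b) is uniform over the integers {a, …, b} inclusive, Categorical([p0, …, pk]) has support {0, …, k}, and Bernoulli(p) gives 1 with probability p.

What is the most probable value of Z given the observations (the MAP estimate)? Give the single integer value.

Enumerate traces; 4 have nonzero weight after conditioning:
  (Y=0, X=1, Z=3) weight 1/9
  (Y=0, X=2, Z=2) weight 1/9
  (Y=1, X=1, Z=3) weight 1/16
  (Y=1, X=2, Z=2) weight 1/24
Group by Z:
  weight(Z=2) = 11/72
  weight(Z=3) = 25/144
Total weight = 11/72 + 25/144 = 47/144
P(Z=2 | obs) = 11/72 / 47/144 = 22/47
P(Z=3 | obs) = 25/144 / 47/144 = 25/47
argmax = 3

argmax_v P(Z = v | obs) = 3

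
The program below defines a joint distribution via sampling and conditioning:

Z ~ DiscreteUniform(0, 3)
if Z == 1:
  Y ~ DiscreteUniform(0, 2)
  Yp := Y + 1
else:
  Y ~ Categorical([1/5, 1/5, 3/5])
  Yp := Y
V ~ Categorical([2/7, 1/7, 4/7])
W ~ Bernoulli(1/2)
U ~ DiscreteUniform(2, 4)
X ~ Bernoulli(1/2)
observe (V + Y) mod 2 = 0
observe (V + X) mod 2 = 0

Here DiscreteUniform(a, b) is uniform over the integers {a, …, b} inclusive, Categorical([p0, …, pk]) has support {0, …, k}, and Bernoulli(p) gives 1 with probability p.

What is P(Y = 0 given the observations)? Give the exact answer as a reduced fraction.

P(Y = 0 | obs) = 42/145

Enumerate traces; 120 have nonzero weight after conditioning:
  (Z=0, Y=0, V=0, W=0, U=2, X=0) weight 1/840
  (Z=0, Y=0, V=0, W=0, U=3, X=0) weight 1/840
  (Z=0, Y=0, V=0, W=0, U=4, X=0) weight 1/840
  (Z=0, Y=0, V=0, W=1, U=2, X=0) weight 1/840
  (Z=0, Y=0, V=0, W=1, U=3, X=0) weight 1/840
  (Z=0, Y=0, V=0, W=1, U=4, X=0) weight 1/840
  (Z=0, Y=0, V=2, W=0, U=2, X=0) weight 1/420
  (Z=0, Y=0, V=2, W=0, U=3, X=0) weight 1/420
  (Z=0, Y=1, V=1, W=0, U=2, X=1) weight 1/1680
  (Z=0, Y=2, V=0, W=0, U=2, X=0) weight 1/280
  … 110 more
Group by Y:
  weight(Y=0) = 1/10
  weight(Y=1) = 1/60
  weight(Y=2) = 8/35
Total weight = 1/10 + 1/60 + 8/35 = 29/84
P(Y=0 | obs) = 1/10 / 29/84 = 42/145
P(Y=1 | obs) = 1/60 / 29/84 = 7/145
P(Y=2 | obs) = 8/35 / 29/84 = 96/145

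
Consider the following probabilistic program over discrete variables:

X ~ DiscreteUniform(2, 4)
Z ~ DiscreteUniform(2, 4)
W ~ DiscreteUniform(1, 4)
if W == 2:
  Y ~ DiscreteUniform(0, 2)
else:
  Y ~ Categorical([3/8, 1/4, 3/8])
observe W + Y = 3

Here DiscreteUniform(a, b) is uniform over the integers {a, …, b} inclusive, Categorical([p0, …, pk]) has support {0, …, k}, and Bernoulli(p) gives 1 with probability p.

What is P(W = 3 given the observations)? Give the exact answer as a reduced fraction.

P(W = 3 | obs) = 9/26

Enumerate traces; 27 have nonzero weight after conditioning:
  (X=2, Z=2, W=1, Y=2) weight 1/96
  (X=2, Z=2, W=2, Y=1) weight 1/108
  (X=2, Z=2, W=3, Y=0) weight 1/96
  (X=2, Z=3, W=1, Y=2) weight 1/96
  (X=2, Z=3, W=2, Y=1) weight 1/108
  (X=2, Z=3, W=3, Y=0) weight 1/96
  (X=2, Z=4, W=1, Y=2) weight 1/96
  (X=2, Z=4, W=2, Y=1) weight 1/108
  … 19 more
Group by W:
  weight(W=1) = 3/32
  weight(W=2) = 1/12
  weight(W=3) = 3/32
Total weight = 3/32 + 1/12 + 3/32 = 13/48
P(W=1 | obs) = 3/32 / 13/48 = 9/26
P(W=2 | obs) = 1/12 / 13/48 = 4/13
P(W=3 | obs) = 3/32 / 13/48 = 9/26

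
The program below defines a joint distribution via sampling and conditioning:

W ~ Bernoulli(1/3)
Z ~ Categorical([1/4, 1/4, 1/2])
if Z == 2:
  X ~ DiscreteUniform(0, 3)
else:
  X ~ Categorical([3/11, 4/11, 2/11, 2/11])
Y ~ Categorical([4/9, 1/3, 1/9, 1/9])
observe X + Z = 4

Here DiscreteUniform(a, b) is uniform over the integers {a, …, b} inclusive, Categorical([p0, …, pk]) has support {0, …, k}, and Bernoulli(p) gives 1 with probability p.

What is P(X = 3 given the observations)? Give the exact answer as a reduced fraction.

P(X = 3 | obs) = 4/15

Enumerate traces; 16 have nonzero weight after conditioning:
  (W=0, Z=1, X=3, Y=0) weight 4/297
  (W=0, Z=1, X=3, Y=1) weight 1/99
  (W=0, Z=1, X=3, Y=2) weight 1/297
  (W=0, Z=1, X=3, Y=3) weight 1/297
  (W=0, Z=2, X=2, Y=0) weight 1/27
  (W=0, Z=2, X=2, Y=1) weight 1/36
  (W=0, Z=2, X=2, Y=2) weight 1/108
  (W=0, Z=2, X=2, Y=3) weight 1/108
  … 8 more
Group by X:
  weight(X=2) = 1/8
  weight(X=3) = 1/22
Total weight = 1/8 + 1/22 = 15/88
P(X=2 | obs) = 1/8 / 15/88 = 11/15
P(X=3 | obs) = 1/22 / 15/88 = 4/15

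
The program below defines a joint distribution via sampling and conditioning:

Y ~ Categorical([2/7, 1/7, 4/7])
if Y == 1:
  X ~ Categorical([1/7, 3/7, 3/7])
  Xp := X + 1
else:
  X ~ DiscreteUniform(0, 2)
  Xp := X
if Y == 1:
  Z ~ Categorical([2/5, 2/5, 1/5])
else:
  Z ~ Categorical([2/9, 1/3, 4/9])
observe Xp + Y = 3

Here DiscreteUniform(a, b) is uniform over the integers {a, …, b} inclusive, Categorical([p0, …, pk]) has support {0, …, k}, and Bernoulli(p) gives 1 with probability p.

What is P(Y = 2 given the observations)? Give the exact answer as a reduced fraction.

P(Y = 2 | obs) = 28/37

Enumerate traces; 6 have nonzero weight after conditioning:
  (Y=1, X=1, Z=0) weight 6/245
  (Y=1, X=1, Z=1) weight 6/245
  (Y=1, X=1, Z=2) weight 3/245
  (Y=2, X=1, Z=0) weight 8/189
  (Y=2, X=1, Z=1) weight 4/63
  (Y=2, X=1, Z=2) weight 16/189
Group by Y:
  weight(Y=1) = 3/49
  weight(Y=2) = 4/21
Total weight = 3/49 + 4/21 = 37/147
P(Y=1 | obs) = 3/49 / 37/147 = 9/37
P(Y=2 | obs) = 4/21 / 37/147 = 28/37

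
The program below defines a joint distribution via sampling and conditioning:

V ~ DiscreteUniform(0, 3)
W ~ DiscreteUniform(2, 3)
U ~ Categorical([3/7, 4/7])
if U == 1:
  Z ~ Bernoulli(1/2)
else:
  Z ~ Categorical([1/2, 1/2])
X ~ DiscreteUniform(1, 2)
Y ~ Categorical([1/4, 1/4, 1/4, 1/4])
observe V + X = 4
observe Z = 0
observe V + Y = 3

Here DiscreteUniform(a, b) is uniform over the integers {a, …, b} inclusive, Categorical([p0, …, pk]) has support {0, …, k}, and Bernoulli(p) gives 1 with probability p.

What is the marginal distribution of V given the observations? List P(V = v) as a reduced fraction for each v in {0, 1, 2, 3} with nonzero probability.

Enumerate traces; 8 have nonzero weight after conditioning:
  (V=2, W=2, U=0, Z=0, X=2, Y=1) weight 3/896
  (V=2, W=2, U=1, Z=0, X=2, Y=1) weight 1/224
  (V=2, W=3, U=0, Z=0, X=2, Y=1) weight 3/896
  (V=2, W=3, U=1, Z=0, X=2, Y=1) weight 1/224
  (V=3, W=2, U=0, Z=0, X=1, Y=0) weight 3/896
  (V=3, W=2, U=1, Z=0, X=1, Y=0) weight 1/224
  (V=3, W=3, U=0, Z=0, X=1, Y=0) weight 3/896
  (V=3, W=3, U=1, Z=0, X=1, Y=0) weight 1/224
Group by V:
  weight(V=2) = 1/64
  weight(V=3) = 1/64
Total weight = 1/64 + 1/64 = 1/32
P(V=2 | obs) = 1/64 / 1/32 = 1/2
P(V=3 | obs) = 1/64 / 1/32 = 1/2

P(V=2) = 1/2, P(V=3) = 1/2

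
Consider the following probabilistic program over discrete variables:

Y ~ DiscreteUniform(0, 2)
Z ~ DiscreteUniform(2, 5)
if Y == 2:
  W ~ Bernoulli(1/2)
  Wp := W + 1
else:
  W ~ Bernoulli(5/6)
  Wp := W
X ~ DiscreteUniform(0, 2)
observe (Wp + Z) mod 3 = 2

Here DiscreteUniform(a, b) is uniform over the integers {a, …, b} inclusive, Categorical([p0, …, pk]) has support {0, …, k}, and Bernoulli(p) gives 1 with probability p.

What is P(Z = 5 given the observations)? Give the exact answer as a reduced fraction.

Enumerate traces; 24 have nonzero weight after conditioning:
  (Y=0, Z=2, W=0, X=0) weight 1/216
  (Y=0, Z=2, W=0, X=1) weight 1/216
  (Y=0, Z=2, W=0, X=2) weight 1/216
  (Y=0, Z=4, W=1, X=0) weight 5/216
  (Y=0, Z=4, W=1, X=1) weight 5/216
  (Y=0, Z=4, W=1, X=2) weight 5/216
  (Y=0, Z=5, W=0, X=0) weight 1/216
  (Y=0, Z=5, W=0, X=1) weight 1/216
  (Y=2, Z=3, W=1, X=0) weight 1/72
  … 15 more
Group by Z:
  weight(Z=2) = 1/36
  weight(Z=3) = 1/24
  weight(Z=4) = 13/72
  weight(Z=5) = 1/36
Total weight = 1/36 + 1/24 + 13/72 + 1/36 = 5/18
P(Z=2 | obs) = 1/36 / 5/18 = 1/10
P(Z=3 | obs) = 1/24 / 5/18 = 3/20
P(Z=4 | obs) = 13/72 / 5/18 = 13/20
P(Z=5 | obs) = 1/36 / 5/18 = 1/10

P(Z = 5 | obs) = 1/10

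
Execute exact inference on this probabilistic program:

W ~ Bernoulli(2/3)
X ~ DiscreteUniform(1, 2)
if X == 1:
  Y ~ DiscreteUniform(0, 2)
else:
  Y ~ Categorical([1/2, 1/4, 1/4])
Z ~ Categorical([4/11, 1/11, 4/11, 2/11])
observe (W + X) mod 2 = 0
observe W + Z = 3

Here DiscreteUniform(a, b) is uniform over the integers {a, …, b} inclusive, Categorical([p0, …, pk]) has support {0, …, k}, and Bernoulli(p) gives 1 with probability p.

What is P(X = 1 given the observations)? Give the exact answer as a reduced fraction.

P(X = 1 | obs) = 4/5

Enumerate traces; 6 have nonzero weight after conditioning:
  (W=0, X=2, Y=0, Z=3) weight 1/66
  (W=0, X=2, Y=1, Z=3) weight 1/132
  (W=0, X=2, Y=2, Z=3) weight 1/132
  (W=1, X=1, Y=0, Z=2) weight 4/99
  (W=1, X=1, Y=1, Z=2) weight 4/99
  (W=1, X=1, Y=2, Z=2) weight 4/99
Group by X:
  weight(X=1) = 4/33
  weight(X=2) = 1/33
Total weight = 4/33 + 1/33 = 5/33
P(X=1 | obs) = 4/33 / 5/33 = 4/5
P(X=2 | obs) = 1/33 / 5/33 = 1/5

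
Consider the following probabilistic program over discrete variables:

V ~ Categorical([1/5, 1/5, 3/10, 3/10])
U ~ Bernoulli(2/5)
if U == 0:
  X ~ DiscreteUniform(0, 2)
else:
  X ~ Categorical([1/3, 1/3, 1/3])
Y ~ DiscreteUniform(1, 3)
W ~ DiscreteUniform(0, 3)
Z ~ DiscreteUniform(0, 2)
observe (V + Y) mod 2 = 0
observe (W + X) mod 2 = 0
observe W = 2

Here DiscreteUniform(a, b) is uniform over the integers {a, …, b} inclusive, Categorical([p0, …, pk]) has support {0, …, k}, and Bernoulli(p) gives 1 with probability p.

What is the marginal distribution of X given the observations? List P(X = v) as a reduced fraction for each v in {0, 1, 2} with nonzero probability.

P(X=0) = 1/2, P(X=2) = 1/2

Enumerate traces; 72 have nonzero weight after conditioning:
  (V=0, U=0, X=0, Y=2, W=2, Z=0) weight 1/900
  (V=0, U=0, X=0, Y=2, W=2, Z=1) weight 1/900
  (V=0, U=0, X=0, Y=2, W=2, Z=2) weight 1/900
  (V=0, U=0, X=2, Y=2, W=2, Z=0) weight 1/900
  (V=0, U=0, X=2, Y=2, W=2, Z=1) weight 1/900
  (V=0, U=0, X=2, Y=2, W=2, Z=2) weight 1/900
  (V=0, U=1, X=0, Y=2, W=2, Z=0) weight 1/1350
  (V=0, U=1, X=0, Y=2, W=2, Z=1) weight 1/1350
  … 64 more
Group by X:
  weight(X=0) = 1/24
  weight(X=2) = 1/24
Total weight = 1/24 + 1/24 = 1/12
P(X=0 | obs) = 1/24 / 1/12 = 1/2
P(X=2 | obs) = 1/24 / 1/12 = 1/2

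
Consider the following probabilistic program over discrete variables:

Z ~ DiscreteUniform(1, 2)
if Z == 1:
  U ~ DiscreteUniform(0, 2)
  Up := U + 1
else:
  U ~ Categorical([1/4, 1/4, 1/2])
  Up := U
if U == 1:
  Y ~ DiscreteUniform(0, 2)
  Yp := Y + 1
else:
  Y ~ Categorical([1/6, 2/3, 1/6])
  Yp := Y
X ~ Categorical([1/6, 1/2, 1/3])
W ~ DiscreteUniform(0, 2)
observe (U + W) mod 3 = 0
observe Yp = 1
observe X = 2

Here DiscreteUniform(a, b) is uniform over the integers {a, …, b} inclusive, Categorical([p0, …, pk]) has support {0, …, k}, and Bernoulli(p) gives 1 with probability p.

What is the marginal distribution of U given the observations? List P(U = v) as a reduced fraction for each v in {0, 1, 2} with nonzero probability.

Enumerate traces; 6 have nonzero weight after conditioning:
  (Z=1, U=0, Y=1, X=2, W=0) weight 1/81
  (Z=1, U=1, Y=0, X=2, W=2) weight 1/162
  (Z=1, U=2, Y=1, X=2, W=1) weight 1/81
  (Z=2, U=0, Y=1, X=2, W=0) weight 1/108
  (Z=2, U=1, Y=0, X=2, W=2) weight 1/216
  (Z=2, U=2, Y=1, X=2, W=1) weight 1/54
Group by U:
  weight(U=0) = 7/324
  weight(U=1) = 7/648
  weight(U=2) = 5/162
Total weight = 7/324 + 7/648 + 5/162 = 41/648
P(U=0 | obs) = 7/324 / 41/648 = 14/41
P(U=1 | obs) = 7/648 / 41/648 = 7/41
P(U=2 | obs) = 5/162 / 41/648 = 20/41

P(U=0) = 14/41, P(U=1) = 7/41, P(U=2) = 20/41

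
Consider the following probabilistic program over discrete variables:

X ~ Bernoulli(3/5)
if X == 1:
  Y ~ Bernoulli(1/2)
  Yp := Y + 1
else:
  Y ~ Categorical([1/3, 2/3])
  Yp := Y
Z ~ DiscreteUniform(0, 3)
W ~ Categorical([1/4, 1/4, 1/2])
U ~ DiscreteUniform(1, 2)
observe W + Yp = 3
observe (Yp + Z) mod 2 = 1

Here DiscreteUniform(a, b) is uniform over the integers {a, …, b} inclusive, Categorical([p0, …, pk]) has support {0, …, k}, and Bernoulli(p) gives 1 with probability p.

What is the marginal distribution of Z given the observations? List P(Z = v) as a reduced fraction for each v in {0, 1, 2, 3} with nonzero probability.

P(Z=0) = 17/43, P(Z=1) = 9/86, P(Z=2) = 17/43, P(Z=3) = 9/86

Enumerate traces; 12 have nonzero weight after conditioning:
  (X=0, Y=1, Z=0, W=2, U=1) weight 1/60
  (X=0, Y=1, Z=0, W=2, U=2) weight 1/60
  (X=0, Y=1, Z=2, W=2, U=1) weight 1/60
  (X=0, Y=1, Z=2, W=2, U=2) weight 1/60
  (X=1, Y=0, Z=0, W=2, U=1) weight 3/160
  (X=1, Y=0, Z=0, W=2, U=2) weight 3/160
  (X=1, Y=0, Z=2, W=2, U=1) weight 3/160
  (X=1, Y=0, Z=2, W=2, U=2) weight 3/160
  (X=1, Y=1, Z=1, W=1, U=1) weight 3/320
  (X=1, Y=1, Z=3, W=1, U=1) weight 3/320
  … 2 more
Group by Z:
  weight(Z=0) = 17/240
  weight(Z=1) = 3/160
  weight(Z=2) = 17/240
  weight(Z=3) = 3/160
Total weight = 17/240 + 3/160 + 17/240 + 3/160 = 43/240
P(Z=0 | obs) = 17/240 / 43/240 = 17/43
P(Z=1 | obs) = 3/160 / 43/240 = 9/86
P(Z=2 | obs) = 17/240 / 43/240 = 17/43
P(Z=3 | obs) = 3/160 / 43/240 = 9/86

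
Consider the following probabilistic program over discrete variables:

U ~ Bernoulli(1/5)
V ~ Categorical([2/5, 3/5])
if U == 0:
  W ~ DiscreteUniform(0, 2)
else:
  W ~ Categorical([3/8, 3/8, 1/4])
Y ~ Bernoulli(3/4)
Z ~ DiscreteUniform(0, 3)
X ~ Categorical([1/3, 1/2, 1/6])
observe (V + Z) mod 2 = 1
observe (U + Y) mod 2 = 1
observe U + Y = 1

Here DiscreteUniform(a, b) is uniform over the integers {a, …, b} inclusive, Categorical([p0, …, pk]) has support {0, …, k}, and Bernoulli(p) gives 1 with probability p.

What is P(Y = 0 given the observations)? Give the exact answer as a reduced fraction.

P(Y = 0 | obs) = 1/13

Enumerate traces; 72 have nonzero weight after conditioning:
  (U=0, V=0, W=0, Y=1, Z=1, X=0) weight 1/150
  (U=0, V=0, W=0, Y=1, Z=1, X=1) weight 1/100
  (U=0, V=0, W=0, Y=1, Z=1, X=2) weight 1/300
  (U=0, V=0, W=0, Y=1, Z=3, X=0) weight 1/150
  (U=0, V=0, W=0, Y=1, Z=3, X=1) weight 1/100
  (U=0, V=0, W=0, Y=1, Z=3, X=2) weight 1/300
  (U=0, V=0, W=1, Y=1, Z=1, X=0) weight 1/150
  (U=0, V=0, W=1, Y=1, Z=1, X=1) weight 1/100
  (U=1, V=0, W=0, Y=0, Z=1, X=0) weight 1/1600
  … 63 more
Group by Y:
  weight(Y=0) = 1/40
  weight(Y=1) = 3/10
Total weight = 1/40 + 3/10 = 13/40
P(Y=0 | obs) = 1/40 / 13/40 = 1/13
P(Y=1 | obs) = 3/10 / 13/40 = 12/13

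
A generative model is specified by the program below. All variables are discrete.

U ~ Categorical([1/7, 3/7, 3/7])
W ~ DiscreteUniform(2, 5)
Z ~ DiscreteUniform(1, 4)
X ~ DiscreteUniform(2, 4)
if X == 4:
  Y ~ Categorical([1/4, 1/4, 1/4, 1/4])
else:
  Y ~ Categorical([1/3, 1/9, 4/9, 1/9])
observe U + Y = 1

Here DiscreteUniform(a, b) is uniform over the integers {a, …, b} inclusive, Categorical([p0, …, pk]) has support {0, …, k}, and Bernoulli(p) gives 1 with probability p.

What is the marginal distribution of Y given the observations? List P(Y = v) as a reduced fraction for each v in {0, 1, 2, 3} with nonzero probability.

Enumerate traces; 96 have nonzero weight after conditioning:
  (U=0, W=2, Z=1, X=2, Y=1) weight 1/3024
  (U=0, W=2, Z=1, X=3, Y=1) weight 1/3024
  (U=0, W=2, Z=1, X=4, Y=1) weight 1/1344
  (U=0, W=2, Z=2, X=2, Y=1) weight 1/3024
  (U=0, W=2, Z=2, X=3, Y=1) weight 1/3024
  (U=0, W=2, Z=2, X=4, Y=1) weight 1/1344
  (U=0, W=2, Z=3, X=2, Y=1) weight 1/3024
  (U=0, W=2, Z=3, X=3, Y=1) weight 1/3024
  (U=1, W=2, Z=1, X=2, Y=0) weight 1/336
  … 87 more
Group by Y:
  weight(Y=0) = 11/84
  weight(Y=1) = 17/756
Total weight = 11/84 + 17/756 = 29/189
P(Y=0 | obs) = 11/84 / 29/189 = 99/116
P(Y=1 | obs) = 17/756 / 29/189 = 17/116

P(Y=0) = 99/116, P(Y=1) = 17/116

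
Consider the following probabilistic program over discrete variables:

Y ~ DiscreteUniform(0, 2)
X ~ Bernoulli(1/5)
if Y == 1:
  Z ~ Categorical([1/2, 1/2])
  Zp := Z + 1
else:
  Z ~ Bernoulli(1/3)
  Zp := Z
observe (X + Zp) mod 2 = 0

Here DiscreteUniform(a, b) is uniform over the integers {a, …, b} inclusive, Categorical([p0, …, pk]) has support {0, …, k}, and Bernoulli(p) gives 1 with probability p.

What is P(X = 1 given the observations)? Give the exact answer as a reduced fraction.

P(X = 1 | obs) = 7/51

Enumerate traces; 6 have nonzero weight after conditioning:
  (Y=0, X=0, Z=0) weight 8/45
  (Y=0, X=1, Z=1) weight 1/45
  (Y=1, X=0, Z=1) weight 2/15
  (Y=1, X=1, Z=0) weight 1/30
  (Y=2, X=0, Z=0) weight 8/45
  (Y=2, X=1, Z=1) weight 1/45
Group by X:
  weight(X=0) = 22/45
  weight(X=1) = 7/90
Total weight = 22/45 + 7/90 = 17/30
P(X=0 | obs) = 22/45 / 17/30 = 44/51
P(X=1 | obs) = 7/90 / 17/30 = 7/51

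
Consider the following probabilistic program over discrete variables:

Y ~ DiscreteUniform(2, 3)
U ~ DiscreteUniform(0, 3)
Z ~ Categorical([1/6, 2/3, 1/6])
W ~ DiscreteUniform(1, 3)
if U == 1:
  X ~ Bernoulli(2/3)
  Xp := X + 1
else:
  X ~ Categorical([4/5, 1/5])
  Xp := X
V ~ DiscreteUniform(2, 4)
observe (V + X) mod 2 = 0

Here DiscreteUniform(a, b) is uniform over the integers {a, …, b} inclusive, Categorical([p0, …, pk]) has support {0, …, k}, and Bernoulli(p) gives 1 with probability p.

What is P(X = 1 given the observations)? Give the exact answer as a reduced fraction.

P(X = 1 | obs) = 19/101

Enumerate traces; 216 have nonzero weight after conditioning:
  (Y=2, U=0, Z=0, W=1, X=0, V=2) weight 1/540
  (Y=2, U=0, Z=0, W=1, X=0, V=4) weight 1/540
  (Y=2, U=0, Z=0, W=1, X=1, V=3) weight 1/2160
  (Y=2, U=0, Z=0, W=2, X=0, V=2) weight 1/540
  (Y=2, U=0, Z=0, W=2, X=0, V=4) weight 1/540
  (Y=2, U=0, Z=0, W=2, X=1, V=3) weight 1/2160
  (Y=2, U=0, Z=0, W=3, X=0, V=2) weight 1/540
  (Y=2, U=0, Z=0, W=3, X=0, V=4) weight 1/540
  … 208 more
Group by X:
  weight(X=0) = 41/90
  weight(X=1) = 19/180
Total weight = 41/90 + 19/180 = 101/180
P(X=0 | obs) = 41/90 / 101/180 = 82/101
P(X=1 | obs) = 19/180 / 101/180 = 19/101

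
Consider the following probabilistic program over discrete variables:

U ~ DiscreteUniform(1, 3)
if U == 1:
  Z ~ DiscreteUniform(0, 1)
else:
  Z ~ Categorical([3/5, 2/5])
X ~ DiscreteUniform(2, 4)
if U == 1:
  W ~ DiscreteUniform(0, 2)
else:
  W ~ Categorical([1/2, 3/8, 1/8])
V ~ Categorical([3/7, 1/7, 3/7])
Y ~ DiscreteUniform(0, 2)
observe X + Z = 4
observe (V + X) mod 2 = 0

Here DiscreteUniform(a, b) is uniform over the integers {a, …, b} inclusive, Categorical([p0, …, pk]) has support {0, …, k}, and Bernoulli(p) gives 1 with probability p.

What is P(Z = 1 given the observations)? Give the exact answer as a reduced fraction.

P(Z = 1 | obs) = 13/115

Enumerate traces; 81 have nonzero weight after conditioning:
  (U=1, Z=0, X=4, W=0, V=0, Y=0) weight 1/378
  (U=1, Z=0, X=4, W=0, V=0, Y=1) weight 1/378
  (U=1, Z=0, X=4, W=0, V=0, Y=2) weight 1/378
  (U=1, Z=0, X=4, W=0, V=2, Y=0) weight 1/378
  (U=1, Z=0, X=4, W=0, V=2, Y=1) weight 1/378
  (U=1, Z=0, X=4, W=0, V=2, Y=2) weight 1/378
  (U=1, Z=0, X=4, W=1, V=0, Y=0) weight 1/378
  (U=1, Z=0, X=4, W=1, V=0, Y=1) weight 1/378
  (U=1, Z=1, X=3, W=0, V=1, Y=0) weight 1/1134
  … 72 more
Group by Z:
  weight(Z=0) = 17/105
  weight(Z=1) = 13/630
Total weight = 17/105 + 13/630 = 23/126
P(Z=0 | obs) = 17/105 / 23/126 = 102/115
P(Z=1 | obs) = 13/630 / 23/126 = 13/115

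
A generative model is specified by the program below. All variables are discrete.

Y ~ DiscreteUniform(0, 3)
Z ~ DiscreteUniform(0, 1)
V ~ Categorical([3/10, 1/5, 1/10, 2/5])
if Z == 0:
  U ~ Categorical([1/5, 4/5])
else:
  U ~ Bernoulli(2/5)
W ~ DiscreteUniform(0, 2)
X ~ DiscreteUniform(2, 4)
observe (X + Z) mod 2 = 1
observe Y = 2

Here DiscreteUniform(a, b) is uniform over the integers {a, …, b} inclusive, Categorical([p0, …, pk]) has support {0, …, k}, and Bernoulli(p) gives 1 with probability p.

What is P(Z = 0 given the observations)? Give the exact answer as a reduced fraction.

Enumerate traces; 72 have nonzero weight after conditioning:
  (Y=2, Z=0, V=0, U=0, W=0, X=3) weight 1/1200
  (Y=2, Z=0, V=0, U=0, W=1, X=3) weight 1/1200
  (Y=2, Z=0, V=0, U=0, W=2, X=3) weight 1/1200
  (Y=2, Z=0, V=0, U=1, W=0, X=3) weight 1/300
  (Y=2, Z=0, V=0, U=1, W=1, X=3) weight 1/300
  (Y=2, Z=0, V=0, U=1, W=2, X=3) weight 1/300
  (Y=2, Z=0, V=1, U=0, W=0, X=3) weight 1/1800
  (Y=2, Z=0, V=1, U=0, W=1, X=3) weight 1/1800
  (Y=2, Z=1, V=0, U=0, W=0, X=2) weight 1/400
  … 63 more
Group by Z:
  weight(Z=0) = 1/24
  weight(Z=1) = 1/12
Total weight = 1/24 + 1/12 = 1/8
P(Z=0 | obs) = 1/24 / 1/8 = 1/3
P(Z=1 | obs) = 1/12 / 1/8 = 2/3

P(Z = 0 | obs) = 1/3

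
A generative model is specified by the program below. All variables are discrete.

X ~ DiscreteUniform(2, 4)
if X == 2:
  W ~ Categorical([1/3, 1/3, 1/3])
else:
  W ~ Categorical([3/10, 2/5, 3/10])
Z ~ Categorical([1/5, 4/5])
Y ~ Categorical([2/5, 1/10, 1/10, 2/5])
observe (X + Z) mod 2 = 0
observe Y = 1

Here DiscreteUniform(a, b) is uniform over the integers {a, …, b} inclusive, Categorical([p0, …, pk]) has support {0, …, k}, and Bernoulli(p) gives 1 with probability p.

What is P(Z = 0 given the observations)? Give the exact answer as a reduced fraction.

Enumerate traces; 9 have nonzero weight after conditioning:
  (X=2, W=0, Z=0, Y=1) weight 1/450
  (X=2, W=1, Z=0, Y=1) weight 1/450
  (X=2, W=2, Z=0, Y=1) weight 1/450
  (X=3, W=0, Z=1, Y=1) weight 1/125
  (X=3, W=1, Z=1, Y=1) weight 4/375
  (X=3, W=2, Z=1, Y=1) weight 1/125
  (X=4, W=0, Z=0, Y=1) weight 1/500
  (X=4, W=1, Z=0, Y=1) weight 1/375
  … 1 more
Group by Z:
  weight(Z=0) = 1/75
  weight(Z=1) = 2/75
Total weight = 1/75 + 2/75 = 1/25
P(Z=0 | obs) = 1/75 / 1/25 = 1/3
P(Z=1 | obs) = 2/75 / 1/25 = 2/3

P(Z = 0 | obs) = 1/3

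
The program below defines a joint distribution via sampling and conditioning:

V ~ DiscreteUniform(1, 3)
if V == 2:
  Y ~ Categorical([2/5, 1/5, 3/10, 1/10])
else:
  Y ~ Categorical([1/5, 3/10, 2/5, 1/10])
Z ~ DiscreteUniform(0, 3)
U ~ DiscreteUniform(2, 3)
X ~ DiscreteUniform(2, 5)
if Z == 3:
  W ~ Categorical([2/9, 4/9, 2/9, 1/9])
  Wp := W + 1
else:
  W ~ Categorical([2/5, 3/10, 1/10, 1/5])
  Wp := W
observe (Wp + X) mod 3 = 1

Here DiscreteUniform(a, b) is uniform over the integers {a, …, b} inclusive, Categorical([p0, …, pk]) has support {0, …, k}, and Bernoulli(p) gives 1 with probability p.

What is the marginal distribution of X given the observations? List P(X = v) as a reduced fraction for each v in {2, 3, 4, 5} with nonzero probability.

Enumerate traces; 480 have nonzero weight after conditioning:
  (V=1, Y=0, Z=0, U=2, X=2, W=2) weight 1/4800
  (V=1, Y=0, Z=0, U=2, X=3, W=1) weight 1/1600
  (V=1, Y=0, Z=0, U=2, X=4, W=0) weight 1/1200
  (V=1, Y=0, Z=0, U=2, X=4, W=3) weight 1/2400
  (V=1, Y=0, Z=0, U=2, X=5, W=2) weight 1/4800
  (V=1, Y=0, Z=0, U=3, X=2, W=2) weight 1/4800
  (V=1, Y=0, Z=0, U=3, X=3, W=1) weight 1/1600
  (V=1, Y=0, Z=0, U=3, X=4, W=0) weight 1/1200
  … 472 more
Group by X:
  weight(X=2) = 67/1440
  weight(X=3) = 37/480
  weight(X=4) = 91/720
  weight(X=5) = 67/1440
Total weight = 67/1440 + 37/480 + 91/720 + 67/1440 = 427/1440
P(X=2 | obs) = 67/1440 / 427/1440 = 67/427
P(X=3 | obs) = 37/480 / 427/1440 = 111/427
P(X=4 | obs) = 91/720 / 427/1440 = 26/61
P(X=5 | obs) = 67/1440 / 427/1440 = 67/427

P(X=2) = 67/427, P(X=3) = 111/427, P(X=4) = 26/61, P(X=5) = 67/427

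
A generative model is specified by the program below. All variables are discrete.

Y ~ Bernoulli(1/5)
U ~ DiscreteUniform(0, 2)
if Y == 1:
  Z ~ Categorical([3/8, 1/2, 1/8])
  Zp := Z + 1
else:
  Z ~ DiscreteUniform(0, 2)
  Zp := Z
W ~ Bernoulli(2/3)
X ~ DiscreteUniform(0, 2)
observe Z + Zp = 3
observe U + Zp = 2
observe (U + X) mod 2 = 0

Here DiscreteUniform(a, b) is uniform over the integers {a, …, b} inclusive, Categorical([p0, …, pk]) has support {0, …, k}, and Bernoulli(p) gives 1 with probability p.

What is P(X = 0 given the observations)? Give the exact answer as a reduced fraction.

Enumerate traces; 4 have nonzero weight after conditioning:
  (Y=1, U=0, Z=1, W=0, X=0) weight 1/270
  (Y=1, U=0, Z=1, W=0, X=2) weight 1/270
  (Y=1, U=0, Z=1, W=1, X=0) weight 1/135
  (Y=1, U=0, Z=1, W=1, X=2) weight 1/135
Group by X:
  weight(X=0) = 1/90
  weight(X=2) = 1/90
Total weight = 1/90 + 1/90 = 1/45
P(X=0 | obs) = 1/90 / 1/45 = 1/2
P(X=2 | obs) = 1/90 / 1/45 = 1/2

P(X = 0 | obs) = 1/2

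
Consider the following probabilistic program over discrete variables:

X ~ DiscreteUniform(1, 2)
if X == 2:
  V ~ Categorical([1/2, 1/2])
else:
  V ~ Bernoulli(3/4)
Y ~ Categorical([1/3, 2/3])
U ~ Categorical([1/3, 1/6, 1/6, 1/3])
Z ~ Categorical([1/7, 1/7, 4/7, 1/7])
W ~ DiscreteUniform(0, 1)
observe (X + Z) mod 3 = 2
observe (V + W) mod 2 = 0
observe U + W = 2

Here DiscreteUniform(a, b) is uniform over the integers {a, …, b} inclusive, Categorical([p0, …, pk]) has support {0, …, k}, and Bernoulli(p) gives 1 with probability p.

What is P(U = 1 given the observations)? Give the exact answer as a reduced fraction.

P(U = 1 | obs) = 7/12

Enumerate traces; 12 have nonzero weight after conditioning:
  (X=1, V=0, Y=0, U=2, Z=1, W=0) weight 1/2016
  (X=1, V=0, Y=1, U=2, Z=1, W=0) weight 1/1008
  (X=1, V=1, Y=0, U=1, Z=1, W=1) weight 1/672
  (X=1, V=1, Y=1, U=1, Z=1, W=1) weight 1/336
  (X=2, V=0, Y=0, U=2, Z=0, W=0) weight 1/1008
  (X=2, V=0, Y=0, U=2, Z=3, W=0) weight 1/1008
  (X=2, V=0, Y=1, U=2, Z=0, W=0) weight 1/504
  (X=2, V=0, Y=1, U=2, Z=3, W=0) weight 1/504
  … 4 more
Group by U:
  weight(U=1) = 1/96
  weight(U=2) = 5/672
Total weight = 1/96 + 5/672 = 1/56
P(U=1 | obs) = 1/96 / 1/56 = 7/12
P(U=2 | obs) = 5/672 / 1/56 = 5/12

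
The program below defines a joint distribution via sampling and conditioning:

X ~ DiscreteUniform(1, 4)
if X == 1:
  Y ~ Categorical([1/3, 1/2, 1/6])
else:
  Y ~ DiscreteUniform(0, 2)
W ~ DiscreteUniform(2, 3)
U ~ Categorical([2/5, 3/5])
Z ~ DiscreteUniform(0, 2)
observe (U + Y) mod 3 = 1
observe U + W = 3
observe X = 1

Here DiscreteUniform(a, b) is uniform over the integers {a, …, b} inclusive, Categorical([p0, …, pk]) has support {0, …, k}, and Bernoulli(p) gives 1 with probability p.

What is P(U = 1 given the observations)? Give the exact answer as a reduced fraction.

P(U = 1 | obs) = 1/2

Enumerate traces; 6 have nonzero weight after conditioning:
  (X=1, Y=0, W=2, U=1, Z=0) weight 1/120
  (X=1, Y=0, W=2, U=1, Z=1) weight 1/120
  (X=1, Y=0, W=2, U=1, Z=2) weight 1/120
  (X=1, Y=1, W=3, U=0, Z=0) weight 1/120
  (X=1, Y=1, W=3, U=0, Z=1) weight 1/120
  (X=1, Y=1, W=3, U=0, Z=2) weight 1/120
Group by U:
  weight(U=0) = 1/40
  weight(U=1) = 1/40
Total weight = 1/40 + 1/40 = 1/20
P(U=0 | obs) = 1/40 / 1/20 = 1/2
P(U=1 | obs) = 1/40 / 1/20 = 1/2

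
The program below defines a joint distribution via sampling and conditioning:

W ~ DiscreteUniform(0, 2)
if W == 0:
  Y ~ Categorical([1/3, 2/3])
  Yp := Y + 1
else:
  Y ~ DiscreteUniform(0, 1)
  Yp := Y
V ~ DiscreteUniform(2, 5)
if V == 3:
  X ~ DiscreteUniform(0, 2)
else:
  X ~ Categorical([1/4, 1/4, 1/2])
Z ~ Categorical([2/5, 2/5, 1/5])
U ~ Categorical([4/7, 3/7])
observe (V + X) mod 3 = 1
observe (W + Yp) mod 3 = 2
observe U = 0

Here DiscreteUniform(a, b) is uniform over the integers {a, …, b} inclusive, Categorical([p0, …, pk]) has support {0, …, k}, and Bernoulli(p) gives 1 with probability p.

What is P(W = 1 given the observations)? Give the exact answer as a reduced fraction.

Enumerate traces; 36 have nonzero weight after conditioning:
  (W=0, Y=1, V=2, X=2, Z=0, U=0) weight 2/315
  (W=0, Y=1, V=2, X=2, Z=1, U=0) weight 2/315
  (W=0, Y=1, V=2, X=2, Z=2, U=0) weight 1/315
  (W=0, Y=1, V=3, X=1, Z=0, U=0) weight 4/945
  (W=0, Y=1, V=3, X=1, Z=1, U=0) weight 4/945
  (W=0, Y=1, V=3, X=1, Z=2, U=0) weight 2/945
  (W=0, Y=1, V=4, X=0, Z=0, U=0) weight 1/315
  (W=0, Y=1, V=4, X=0, Z=1, U=0) weight 1/315
  (W=1, Y=1, V=2, X=2, Z=0, U=0) weight 1/210
  (W=2, Y=0, V=2, X=2, Z=0, U=0) weight 1/210
  … 26 more
Group by W:
  weight(W=0) = 19/378
  weight(W=1) = 19/504
  weight(W=2) = 19/504
Total weight = 19/378 + 19/504 + 19/504 = 95/756
P(W=0 | obs) = 19/378 / 95/756 = 2/5
P(W=1 | obs) = 19/504 / 95/756 = 3/10
P(W=2 | obs) = 19/504 / 95/756 = 3/10

P(W = 1 | obs) = 3/10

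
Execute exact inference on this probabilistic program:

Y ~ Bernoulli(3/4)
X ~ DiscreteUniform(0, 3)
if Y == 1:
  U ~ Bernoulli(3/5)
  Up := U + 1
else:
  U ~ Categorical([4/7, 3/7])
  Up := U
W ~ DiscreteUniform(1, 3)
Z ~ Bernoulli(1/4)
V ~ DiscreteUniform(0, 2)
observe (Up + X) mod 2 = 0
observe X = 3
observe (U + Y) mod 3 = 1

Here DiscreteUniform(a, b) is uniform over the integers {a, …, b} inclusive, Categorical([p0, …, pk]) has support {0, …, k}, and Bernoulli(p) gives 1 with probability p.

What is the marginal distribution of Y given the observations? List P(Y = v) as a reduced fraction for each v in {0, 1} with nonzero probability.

Enumerate traces; 36 have nonzero weight after conditioning:
  (Y=0, X=3, U=1, W=1, Z=0, V=0) weight 1/448
  (Y=0, X=3, U=1, W=1, Z=0, V=1) weight 1/448
  (Y=0, X=3, U=1, W=1, Z=0, V=2) weight 1/448
  (Y=0, X=3, U=1, W=1, Z=1, V=0) weight 1/1344
  (Y=0, X=3, U=1, W=1, Z=1, V=1) weight 1/1344
  (Y=0, X=3, U=1, W=1, Z=1, V=2) weight 1/1344
  (Y=0, X=3, U=1, W=2, Z=0, V=0) weight 1/448
  (Y=0, X=3, U=1, W=2, Z=0, V=1) weight 1/448
  (Y=1, X=3, U=0, W=1, Z=0, V=0) weight 1/160
  … 27 more
Group by Y:
  weight(Y=0) = 3/112
  weight(Y=1) = 3/40
Total weight = 3/112 + 3/40 = 57/560
P(Y=0 | obs) = 3/112 / 57/560 = 5/19
P(Y=1 | obs) = 3/40 / 57/560 = 14/19

P(Y=0) = 5/19, P(Y=1) = 14/19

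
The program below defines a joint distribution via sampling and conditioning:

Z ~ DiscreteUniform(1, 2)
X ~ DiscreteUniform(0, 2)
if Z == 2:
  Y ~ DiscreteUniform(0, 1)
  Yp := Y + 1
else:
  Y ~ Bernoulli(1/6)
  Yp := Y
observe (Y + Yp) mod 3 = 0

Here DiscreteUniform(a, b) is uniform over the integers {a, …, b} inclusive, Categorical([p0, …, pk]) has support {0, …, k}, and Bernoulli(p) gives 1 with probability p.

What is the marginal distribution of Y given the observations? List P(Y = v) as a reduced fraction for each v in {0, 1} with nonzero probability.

Enumerate traces; 6 have nonzero weight after conditioning:
  (Z=1, X=0, Y=0) weight 5/36
  (Z=1, X=1, Y=0) weight 5/36
  (Z=1, X=2, Y=0) weight 5/36
  (Z=2, X=0, Y=1) weight 1/12
  (Z=2, X=1, Y=1) weight 1/12
  (Z=2, X=2, Y=1) weight 1/12
Group by Y:
  weight(Y=0) = 5/12
  weight(Y=1) = 1/4
Total weight = 5/12 + 1/4 = 2/3
P(Y=0 | obs) = 5/12 / 2/3 = 5/8
P(Y=1 | obs) = 1/4 / 2/3 = 3/8

P(Y=0) = 5/8, P(Y=1) = 3/8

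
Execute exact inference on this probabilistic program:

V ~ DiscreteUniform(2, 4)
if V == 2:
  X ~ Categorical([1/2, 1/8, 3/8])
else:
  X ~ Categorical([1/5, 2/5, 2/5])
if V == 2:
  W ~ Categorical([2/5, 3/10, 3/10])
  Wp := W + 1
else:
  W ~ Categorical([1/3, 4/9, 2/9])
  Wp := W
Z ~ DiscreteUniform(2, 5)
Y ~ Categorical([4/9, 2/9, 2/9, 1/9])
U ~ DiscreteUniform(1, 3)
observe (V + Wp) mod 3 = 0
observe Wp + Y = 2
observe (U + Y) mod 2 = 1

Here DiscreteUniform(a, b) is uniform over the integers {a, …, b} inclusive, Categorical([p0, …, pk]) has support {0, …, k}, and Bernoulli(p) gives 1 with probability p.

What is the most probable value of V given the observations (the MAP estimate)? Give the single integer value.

Enumerate traces; 60 have nonzero weight after conditioning:
  (V=2, X=0, W=0, Z=2, Y=1, U=2) weight 1/810
  (V=2, X=0, W=0, Z=3, Y=1, U=2) weight 1/810
  (V=2, X=0, W=0, Z=4, Y=1, U=2) weight 1/810
  (V=2, X=0, W=0, Z=5, Y=1, U=2) weight 1/810
  (V=2, X=1, W=0, Z=2, Y=1, U=2) weight 1/3240
  (V=2, X=1, W=0, Z=3, Y=1, U=2) weight 1/3240
  (V=2, X=1, W=0, Z=4, Y=1, U=2) weight 1/3240
  (V=2, X=1, W=0, Z=5, Y=1, U=2) weight 1/3240
  (V=3, X=0, W=0, Z=2, Y=2, U=1) weight 1/2430
  (V=4, X=0, W=2, Z=2, Y=0, U=1) weight 2/3645
  … 50 more
Group by V:
  weight(V=2) = 4/405
  weight(V=3) = 4/243
  weight(V=4) = 16/729
Total weight = 4/405 + 4/243 + 16/729 = 176/3645
P(V=2 | obs) = 4/405 / 176/3645 = 9/44
P(V=3 | obs) = 4/243 / 176/3645 = 15/44
P(V=4 | obs) = 16/729 / 176/3645 = 5/11
argmax = 4

argmax_v P(V = v | obs) = 4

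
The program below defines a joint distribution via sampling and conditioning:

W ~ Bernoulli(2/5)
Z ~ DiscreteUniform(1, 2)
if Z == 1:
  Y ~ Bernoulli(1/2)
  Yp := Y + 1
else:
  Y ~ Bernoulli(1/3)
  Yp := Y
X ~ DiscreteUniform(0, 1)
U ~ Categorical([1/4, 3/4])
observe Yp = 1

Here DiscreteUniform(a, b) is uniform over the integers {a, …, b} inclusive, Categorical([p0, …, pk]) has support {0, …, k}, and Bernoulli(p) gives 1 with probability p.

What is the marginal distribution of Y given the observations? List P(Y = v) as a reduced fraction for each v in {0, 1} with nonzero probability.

Enumerate traces; 16 have nonzero weight after conditioning:
  (W=0, Z=1, Y=0, X=0, U=0) weight 3/160
  (W=0, Z=1, Y=0, X=0, U=1) weight 9/160
  (W=0, Z=1, Y=0, X=1, U=0) weight 3/160
  (W=0, Z=1, Y=0, X=1, U=1) weight 9/160
  (W=0, Z=2, Y=1, X=0, U=0) weight 1/80
  (W=0, Z=2, Y=1, X=0, U=1) weight 3/80
  (W=0, Z=2, Y=1, X=1, U=0) weight 1/80
  (W=0, Z=2, Y=1, X=1, U=1) weight 3/80
  … 8 more
Group by Y:
  weight(Y=0) = 1/4
  weight(Y=1) = 1/6
Total weight = 1/4 + 1/6 = 5/12
P(Y=0 | obs) = 1/4 / 5/12 = 3/5
P(Y=1 | obs) = 1/6 / 5/12 = 2/5

P(Y=0) = 3/5, P(Y=1) = 2/5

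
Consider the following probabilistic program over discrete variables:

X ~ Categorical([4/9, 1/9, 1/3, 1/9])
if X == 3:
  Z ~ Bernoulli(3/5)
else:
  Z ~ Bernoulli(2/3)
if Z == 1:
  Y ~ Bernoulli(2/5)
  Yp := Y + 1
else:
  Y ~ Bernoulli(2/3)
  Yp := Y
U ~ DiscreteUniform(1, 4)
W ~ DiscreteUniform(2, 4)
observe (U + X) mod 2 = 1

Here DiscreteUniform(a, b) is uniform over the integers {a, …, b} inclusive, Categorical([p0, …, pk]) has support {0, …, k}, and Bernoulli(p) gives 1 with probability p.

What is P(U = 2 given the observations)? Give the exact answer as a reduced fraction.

P(U = 2 | obs) = 1/9

Enumerate traces; 96 have nonzero weight after conditioning:
  (X=0, Z=0, Y=0, U=1, W=2) weight 1/243
  (X=0, Z=0, Y=0, U=1, W=3) weight 1/243
  (X=0, Z=0, Y=0, U=1, W=4) weight 1/243
  (X=0, Z=0, Y=0, U=3, W=2) weight 1/243
  (X=0, Z=0, Y=0, U=3, W=3) weight 1/243
  (X=0, Z=0, Y=0, U=3, W=4) weight 1/243
  (X=0, Z=0, Y=1, U=1, W=2) weight 2/243
  (X=0, Z=0, Y=1, U=1, W=3) weight 2/243
  (X=1, Z=0, Y=0, U=2, W=2) weight 1/972
  (X=1, Z=0, Y=0, U=4, W=2) weight 1/972
  … 86 more
Group by U:
  weight(U=1) = 7/36
  weight(U=2) = 1/18
  weight(U=3) = 7/36
  weight(U=4) = 1/18
Total weight = 7/36 + 1/18 + 7/36 + 1/18 = 1/2
P(U=1 | obs) = 7/36 / 1/2 = 7/18
P(U=2 | obs) = 1/18 / 1/2 = 1/9
P(U=3 | obs) = 7/36 / 1/2 = 7/18
P(U=4 | obs) = 1/18 / 1/2 = 1/9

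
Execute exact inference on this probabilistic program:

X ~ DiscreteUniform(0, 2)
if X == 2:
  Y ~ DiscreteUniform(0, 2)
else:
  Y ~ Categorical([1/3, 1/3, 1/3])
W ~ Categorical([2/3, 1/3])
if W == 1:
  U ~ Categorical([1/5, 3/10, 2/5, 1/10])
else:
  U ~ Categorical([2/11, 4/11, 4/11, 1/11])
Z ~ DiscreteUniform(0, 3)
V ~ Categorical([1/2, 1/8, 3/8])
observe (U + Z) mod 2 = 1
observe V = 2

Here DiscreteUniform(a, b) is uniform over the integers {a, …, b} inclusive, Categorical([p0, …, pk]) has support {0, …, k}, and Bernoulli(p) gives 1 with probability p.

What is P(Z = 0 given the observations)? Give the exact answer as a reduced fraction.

P(Z = 0 | obs) = 12/55

Enumerate traces; 144 have nonzero weight after conditioning:
  (X=0, Y=0, W=0, U=0, Z=1, V=2) weight 1/792
  (X=0, Y=0, W=0, U=0, Z=3, V=2) weight 1/792
  (X=0, Y=0, W=0, U=1, Z=0, V=2) weight 1/396
  (X=0, Y=0, W=0, U=1, Z=2, V=2) weight 1/396
  (X=0, Y=0, W=0, U=2, Z=1, V=2) weight 1/396
  (X=0, Y=0, W=0, U=2, Z=3, V=2) weight 1/396
  (X=0, Y=0, W=0, U=3, Z=0, V=2) weight 1/1584
  (X=0, Y=0, W=0, U=3, Z=2, V=2) weight 1/1584
  … 136 more
Group by Z:
  weight(Z=0) = 9/220
  weight(Z=1) = 93/1760
  weight(Z=2) = 9/220
  weight(Z=3) = 93/1760
Total weight = 9/220 + 93/1760 + 9/220 + 93/1760 = 3/16
P(Z=0 | obs) = 9/220 / 3/16 = 12/55
P(Z=1 | obs) = 93/1760 / 3/16 = 31/110
P(Z=2 | obs) = 9/220 / 3/16 = 12/55
P(Z=3 | obs) = 93/1760 / 3/16 = 31/110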